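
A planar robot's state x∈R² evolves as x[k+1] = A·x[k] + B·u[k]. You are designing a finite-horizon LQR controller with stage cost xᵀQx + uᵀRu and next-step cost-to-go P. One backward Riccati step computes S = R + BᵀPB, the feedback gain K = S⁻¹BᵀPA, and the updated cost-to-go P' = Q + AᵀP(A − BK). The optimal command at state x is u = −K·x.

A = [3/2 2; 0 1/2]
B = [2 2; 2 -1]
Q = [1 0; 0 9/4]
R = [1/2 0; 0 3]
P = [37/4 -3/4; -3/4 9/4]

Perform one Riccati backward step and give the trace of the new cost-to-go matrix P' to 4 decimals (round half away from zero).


4.7331

BᵀP = [17.0000 3.0000; 19.2500 -3.7500]
S = R + BᵀPB = [1/2 0; 0 3] + [40.0000 31.0000; 31.0000 42.2500] = [40.5000 31.0000; 31.0000 45.2500]
BᵀPA = [25.5000 35.5000; 28.8750 36.6250]
K = S⁻¹·BᵀPA = [0.2969 0.5404; 0.4347 0.4392]
A−BK = [0.0368 0.0409; -0.1590 -0.1415]
AᵀP(A−BK) = [0.6892 0.7263; 0.7263 0.7939]
P' = Q + AᵀP(A−BK) = [1.6892 0.7263; 0.7263 3.0439]
tr(P') = 4.7331


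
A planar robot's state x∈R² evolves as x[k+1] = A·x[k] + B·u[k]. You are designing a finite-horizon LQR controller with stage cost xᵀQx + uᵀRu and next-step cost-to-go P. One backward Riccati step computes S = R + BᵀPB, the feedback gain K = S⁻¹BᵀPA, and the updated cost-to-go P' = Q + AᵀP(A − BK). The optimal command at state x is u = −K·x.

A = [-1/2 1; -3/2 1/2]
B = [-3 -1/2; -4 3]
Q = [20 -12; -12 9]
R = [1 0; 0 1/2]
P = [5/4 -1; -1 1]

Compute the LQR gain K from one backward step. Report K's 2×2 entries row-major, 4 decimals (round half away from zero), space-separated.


0.1538 -0.2028 -0.2308 -0.1958

BᵀP = [0.2500 -1.0000; -3.6250 3.5000]
S = R + BᵀPB = [1 0; 0 1/2] + [3.2500 -3.1250; -3.1250 12.3125] = [4.2500 -3.1250; -3.1250 12.8125]
BᵀPA = [1.3750 -0.2500; -3.4375 -1.8750]
K = S⁻¹·BᵀPA = [0.1538 -0.2028; -0.2308 -0.1958]
A−BK = [-0.1538 0.2937; -0.1923 0.2762]
AᵀP(A−BK) = [0.0577 -0.0192; -0.0192 0.0822]
P' = Q + AᵀP(A−BK) = [20.0577 -12.0192; -12.0192 9.0822]
tr(P') = 29.1399


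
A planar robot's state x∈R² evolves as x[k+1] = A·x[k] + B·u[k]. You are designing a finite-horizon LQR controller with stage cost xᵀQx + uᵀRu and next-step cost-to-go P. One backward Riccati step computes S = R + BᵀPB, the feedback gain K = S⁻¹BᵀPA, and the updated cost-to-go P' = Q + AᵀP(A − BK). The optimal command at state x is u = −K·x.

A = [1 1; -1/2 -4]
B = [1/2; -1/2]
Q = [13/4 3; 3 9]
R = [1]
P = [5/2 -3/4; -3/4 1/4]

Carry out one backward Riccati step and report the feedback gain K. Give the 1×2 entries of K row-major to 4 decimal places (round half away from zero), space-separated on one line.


BᵀP = [1.6250 -0.5000]
S = R + BᵀPB = [1] + [1.0625] = [2.0625]
BᵀPA = [1.8750 3.6250]
K = S⁻¹·BᵀPA = [0.9091 1.7576]
A−BK = [0.5455 0.1212; -0.0455 -3.1212]
AᵀP(A−BK) = [1.6080 3.0795; 3.0795 6.1288]
P' = Q + AᵀP(A−BK) = [4.8580 6.0795; 6.0795 15.1288]
tr(P') = 19.9867

0.9091 1.7576


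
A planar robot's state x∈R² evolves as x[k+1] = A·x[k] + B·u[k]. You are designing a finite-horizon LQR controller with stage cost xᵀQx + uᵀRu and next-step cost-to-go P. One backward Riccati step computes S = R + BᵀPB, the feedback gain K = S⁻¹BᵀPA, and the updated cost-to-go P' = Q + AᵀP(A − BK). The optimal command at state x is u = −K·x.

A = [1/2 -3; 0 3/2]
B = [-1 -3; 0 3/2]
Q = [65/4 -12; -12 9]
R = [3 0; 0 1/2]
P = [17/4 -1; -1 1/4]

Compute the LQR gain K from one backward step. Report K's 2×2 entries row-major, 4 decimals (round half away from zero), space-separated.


-0.0077 0.0484 -0.1452 0.9754

BᵀP = [-4.2500 1.0000; -14.2500 3.3750]
S = R + BᵀPB = [3 0; 0 1/2] + [4.2500 14.2500; 14.2500 47.8125] = [7.2500 14.2500; 14.2500 48.3125]
BᵀPA = [-2.1250 14.2500; -7.1250 47.8125]
K = S⁻¹·BᵀPA = [-0.0077 0.0484; -0.1452 0.9754]
A−BK = [0.0567 -0.0255; 0.2178 0.0369]
AᵀP(A−BK) = [0.0115 -0.0726; -0.0726 0.4877]
P' = Q + AᵀP(A−BK) = [16.2615 -12.0726; -12.0726 9.4877]
tr(P') = 25.7492


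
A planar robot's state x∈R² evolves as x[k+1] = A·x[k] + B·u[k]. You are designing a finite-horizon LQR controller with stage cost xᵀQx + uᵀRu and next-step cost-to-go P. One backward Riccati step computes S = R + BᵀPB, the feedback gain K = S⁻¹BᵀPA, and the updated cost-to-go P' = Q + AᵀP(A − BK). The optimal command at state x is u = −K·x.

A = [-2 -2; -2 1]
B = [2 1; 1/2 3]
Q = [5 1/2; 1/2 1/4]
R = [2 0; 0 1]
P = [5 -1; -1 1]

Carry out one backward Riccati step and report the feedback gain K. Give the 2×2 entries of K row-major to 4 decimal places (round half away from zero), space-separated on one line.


BᵀP = [9.5000 -1.5000; 2.0000 2.0000]
S = R + BᵀPB = [2 0; 0 1] + [18.2500 5.0000; 5.0000 8.0000] = [20.2500 5.0000; 5.0000 9.0000]
BᵀPA = [-16.0000 -20.5000; -8.0000 -2.0000]
K = S⁻¹·BᵀPA = [-0.6614 -1.1097; -0.5215 0.3943]
A−BK = [-0.1558 -0.1749; -0.1049 0.3720]
AᵀP(A−BK) = [1.2464 1.3990; 1.3990 3.0397]
P' = Q + AᵀP(A−BK) = [6.2464 1.8990; 1.8990 3.2897]
tr(P') = 9.5362

-0.6614 -1.1097 -0.5215 0.3943


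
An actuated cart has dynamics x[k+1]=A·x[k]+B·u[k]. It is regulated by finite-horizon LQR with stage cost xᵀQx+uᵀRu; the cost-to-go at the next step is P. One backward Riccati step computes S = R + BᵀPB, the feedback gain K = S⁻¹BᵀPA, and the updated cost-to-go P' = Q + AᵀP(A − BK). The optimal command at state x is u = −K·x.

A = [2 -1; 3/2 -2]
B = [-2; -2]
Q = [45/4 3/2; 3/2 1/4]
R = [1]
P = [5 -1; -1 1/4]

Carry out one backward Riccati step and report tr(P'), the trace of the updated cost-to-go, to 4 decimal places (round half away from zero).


12.7723

BᵀP = [-8.0000 1.5000]
S = R + BᵀPB = [1] + [13.0000] = [14.0000]
BᵀPA = [-13.7500 5.0000]
K = S⁻¹·BᵀPA = [-0.9821 0.3571]
A−BK = [0.0357 -0.2857; -0.4643 -1.2857]
AᵀP(A−BK) = [1.0580 -0.3393; -0.3393 0.2143]
P' = Q + AᵀP(A−BK) = [12.3080 1.1607; 1.1607 0.4643]
tr(P') = 12.7723


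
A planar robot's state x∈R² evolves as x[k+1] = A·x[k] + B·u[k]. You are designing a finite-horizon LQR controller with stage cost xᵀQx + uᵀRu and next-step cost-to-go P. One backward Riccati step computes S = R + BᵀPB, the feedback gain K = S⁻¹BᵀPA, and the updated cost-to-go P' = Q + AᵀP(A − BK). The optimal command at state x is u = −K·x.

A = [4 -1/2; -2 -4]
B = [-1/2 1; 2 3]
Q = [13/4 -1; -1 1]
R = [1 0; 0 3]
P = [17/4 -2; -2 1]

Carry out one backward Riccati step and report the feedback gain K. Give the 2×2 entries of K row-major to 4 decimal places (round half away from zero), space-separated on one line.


BᵀP = [-6.1250 3.0000; -1.7500 1.0000]
S = R + BᵀPB = [1 0; 0 3] + [9.0625 2.8750; 2.8750 1.2500] = [10.0625 2.8750; 2.8750 4.2500]
BᵀPA = [-30.5000 -8.9375; -9.0000 -3.1250]
K = S⁻¹·BᵀPA = [-3.0072 -0.8406; -0.0833 -0.1667]
A−BK = [2.5797 -0.7536; 4.2645 -1.8188]
AᵀP(A−BK) = [11.5290 2.3623; 2.3623 1.0290]
P' = Q + AᵀP(A−BK) = [14.7790 1.3623; 1.3623 2.0290]
tr(P') = 16.8080

-3.0072 -0.8406 -0.0833 -0.1667


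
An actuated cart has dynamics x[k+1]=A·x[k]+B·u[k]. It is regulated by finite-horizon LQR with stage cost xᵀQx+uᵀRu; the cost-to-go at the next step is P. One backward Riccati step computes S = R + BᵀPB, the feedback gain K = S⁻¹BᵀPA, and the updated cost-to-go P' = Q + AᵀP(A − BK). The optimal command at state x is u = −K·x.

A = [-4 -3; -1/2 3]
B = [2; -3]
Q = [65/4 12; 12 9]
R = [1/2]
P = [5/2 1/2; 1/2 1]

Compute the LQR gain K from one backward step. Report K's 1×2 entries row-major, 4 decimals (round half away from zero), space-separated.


-0.9630 -1.2222

BᵀP = [3.5000 -2.0000]
S = R + BᵀPB = [1/2] + [13.0000] = [13.5000]
BᵀPA = [-13.0000 -16.5000]
K = S⁻¹·BᵀPA = [-0.9630 -1.2222]
A−BK = [-2.0741 -0.5556; -3.3889 -0.6667]
AᵀP(A−BK) = [29.7315 7.3611; 7.3611 2.3333]
P' = Q + AᵀP(A−BK) = [45.9815 19.3611; 19.3611 11.3333]
tr(P') = 57.3148


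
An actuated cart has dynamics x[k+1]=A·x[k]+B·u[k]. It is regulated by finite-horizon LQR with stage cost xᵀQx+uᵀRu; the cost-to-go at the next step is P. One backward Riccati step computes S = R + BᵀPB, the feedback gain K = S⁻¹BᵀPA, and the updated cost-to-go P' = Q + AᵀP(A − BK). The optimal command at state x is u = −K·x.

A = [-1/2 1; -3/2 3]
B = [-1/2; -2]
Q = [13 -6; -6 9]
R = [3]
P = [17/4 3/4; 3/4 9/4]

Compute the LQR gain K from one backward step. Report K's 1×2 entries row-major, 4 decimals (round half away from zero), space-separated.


0.6266 -1.2532

BᵀP = [-3.6250 -4.8750]
S = R + BᵀPB = [3] + [11.5625] = [14.5625]
BᵀPA = [9.1250 -18.2500]
K = S⁻¹·BᵀPA = [0.6266 -1.2532]
A−BK = [-0.1867 0.3734; -0.2468 0.4936]
AᵀP(A−BK) = [1.5322 -3.0644; -3.0644 6.1288]
P' = Q + AᵀP(A−BK) = [14.5322 -9.0644; -9.0644 15.1288]
tr(P') = 29.6609


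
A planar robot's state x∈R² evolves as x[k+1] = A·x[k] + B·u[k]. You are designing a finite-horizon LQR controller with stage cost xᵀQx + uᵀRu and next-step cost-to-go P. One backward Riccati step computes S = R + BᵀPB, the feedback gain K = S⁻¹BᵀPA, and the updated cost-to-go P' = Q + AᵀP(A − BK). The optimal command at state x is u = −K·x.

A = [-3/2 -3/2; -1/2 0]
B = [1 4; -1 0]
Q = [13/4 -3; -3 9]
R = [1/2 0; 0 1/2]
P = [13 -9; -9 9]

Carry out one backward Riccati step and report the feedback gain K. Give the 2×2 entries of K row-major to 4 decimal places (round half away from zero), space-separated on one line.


BᵀP = [22.0000 -18.0000; 52.0000 -36.0000]
S = R + BᵀPB = [1/2 0; 0 1/2] + [40.0000 88.0000; 88.0000 208.0000] = [40.5000 88.0000; 88.0000 208.5000]
BᵀPA = [-24.0000 -33.0000; -60.0000 -78.0000]
K = S⁻¹·BᵀPA = [0.3941 -0.0236; -0.4541 -0.3642]
A−BK = [-0.0777 -0.0198; -0.1059 -0.0236]
AᵀP(A−BK) = [0.2121 0.0851; 0.0851 0.0683]
P' = Q + AᵀP(A−BK) = [3.4621 -2.9149; -2.9149 9.0683]
tr(P') = 12.5303

0.3941 -0.0236 -0.4541 -0.3642


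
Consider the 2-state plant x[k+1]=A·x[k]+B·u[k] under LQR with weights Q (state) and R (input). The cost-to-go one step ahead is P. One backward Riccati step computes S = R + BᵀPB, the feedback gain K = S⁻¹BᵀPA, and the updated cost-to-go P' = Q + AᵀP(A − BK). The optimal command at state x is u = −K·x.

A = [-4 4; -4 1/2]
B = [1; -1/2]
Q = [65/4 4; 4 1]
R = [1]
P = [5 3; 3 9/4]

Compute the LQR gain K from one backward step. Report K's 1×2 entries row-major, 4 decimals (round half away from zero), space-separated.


BᵀP = [3.5000 1.8750]
S = R + BᵀPB = [1] + [2.5625] = [3.5625]
BᵀPA = [-21.5000 14.9375]
K = S⁻¹·BᵀPA = [-6.0351 4.1930]
A−BK = [2.0351 -0.1930; -7.0175 2.5965]
AᵀP(A−BK) = [82.2456 -48.3509; -48.3509 29.9298]
P' = Q + AᵀP(A−BK) = [98.4956 -44.3509; -44.3509 30.9298]
tr(P') = 129.4254

-6.0351 4.1930


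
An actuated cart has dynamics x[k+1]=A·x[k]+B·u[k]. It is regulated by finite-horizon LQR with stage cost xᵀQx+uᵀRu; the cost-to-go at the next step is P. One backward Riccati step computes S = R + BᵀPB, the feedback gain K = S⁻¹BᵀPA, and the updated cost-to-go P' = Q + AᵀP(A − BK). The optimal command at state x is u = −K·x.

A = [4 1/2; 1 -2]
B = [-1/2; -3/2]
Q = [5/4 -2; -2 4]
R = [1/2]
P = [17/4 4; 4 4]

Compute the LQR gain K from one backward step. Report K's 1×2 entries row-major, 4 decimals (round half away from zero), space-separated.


-2.4453 0.7208

BᵀP = [-8.1250 -8.0000]
S = R + BᵀPB = [1/2] + [16.0625] = [16.5625]
BᵀPA = [-40.5000 11.9375]
K = S⁻¹·BᵀPA = [-2.4453 0.7208]
A−BK = [2.7774 0.8604; -2.6679 -0.9189]
AᵀP(A−BK) = [4.9660 -0.3094; -0.3094 0.4585]
P' = Q + AᵀP(A−BK) = [6.2160 -2.3094; -2.3094 4.4585]
tr(P') = 10.6745


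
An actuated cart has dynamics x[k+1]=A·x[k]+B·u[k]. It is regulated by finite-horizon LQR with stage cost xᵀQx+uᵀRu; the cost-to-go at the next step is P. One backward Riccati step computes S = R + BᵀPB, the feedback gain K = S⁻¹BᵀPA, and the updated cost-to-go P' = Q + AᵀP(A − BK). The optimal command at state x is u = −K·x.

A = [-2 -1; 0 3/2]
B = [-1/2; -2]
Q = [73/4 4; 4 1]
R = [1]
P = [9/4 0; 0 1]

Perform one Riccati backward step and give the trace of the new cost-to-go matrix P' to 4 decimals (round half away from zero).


31.2079

BᵀP = [-1.1250 -2.0000]
S = R + BᵀPB = [1] + [4.5625] = [5.5625]
BᵀPA = [2.2500 -1.8750]
K = S⁻¹·BᵀPA = [0.4045 -0.3371]
A−BK = [-1.7978 -1.1685; 0.8090 0.8258]
AᵀP(A−BK) = [8.0899 5.2584; 5.2584 3.8680]
P' = Q + AᵀP(A−BK) = [26.3399 9.2584; 9.2584 4.8680]
tr(P') = 31.2079


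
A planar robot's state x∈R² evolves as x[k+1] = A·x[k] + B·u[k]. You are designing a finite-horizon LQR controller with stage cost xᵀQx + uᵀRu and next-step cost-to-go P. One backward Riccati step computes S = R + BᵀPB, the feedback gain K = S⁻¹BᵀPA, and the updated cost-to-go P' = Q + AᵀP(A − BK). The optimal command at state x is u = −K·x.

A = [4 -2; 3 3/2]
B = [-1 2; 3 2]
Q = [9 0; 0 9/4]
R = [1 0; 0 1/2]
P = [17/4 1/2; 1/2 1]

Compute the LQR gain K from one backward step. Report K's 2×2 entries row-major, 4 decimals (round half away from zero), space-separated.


-0.2294 0.7976 1.8386 -0.5530

BᵀP = [-2.7500 2.5000; 9.5000 3.0000]
S = R + BᵀPB = [1 0; 0 1/2] + [10.2500 -0.5000; -0.5000 25.0000] = [11.2500 -0.5000; -0.5000 25.5000]
BᵀPA = [-3.5000 9.2500; 47.0000 -14.5000]
K = S⁻¹·BᵀPA = [-0.2294 0.7976; 1.8386 -0.5530]
A−BK = [0.0933 -0.0964; 0.0109 0.2130]
AᵀP(A−BK) = [1.7811 -0.7178; -0.7178 0.8535]
P' = Q + AᵀP(A−BK) = [10.7811 -0.7178; -0.7178 3.1035]
tr(P') = 13.8845


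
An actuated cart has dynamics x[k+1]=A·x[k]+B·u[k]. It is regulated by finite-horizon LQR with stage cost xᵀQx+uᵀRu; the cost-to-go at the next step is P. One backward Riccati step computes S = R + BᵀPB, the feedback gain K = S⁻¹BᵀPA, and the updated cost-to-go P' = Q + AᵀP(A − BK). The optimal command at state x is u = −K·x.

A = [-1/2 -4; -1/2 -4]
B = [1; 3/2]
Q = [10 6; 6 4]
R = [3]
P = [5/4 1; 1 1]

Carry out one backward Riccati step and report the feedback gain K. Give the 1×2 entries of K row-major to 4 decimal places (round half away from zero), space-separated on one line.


BᵀP = [2.7500 2.5000]
S = R + BᵀPB = [3] + [6.5000] = [9.5000]
BᵀPA = [-2.6250 -21.0000]
K = S⁻¹·BᵀPA = [-0.2763 -2.2105]
A−BK = [-0.2237 -1.7895; -0.0855 -0.6842]
AᵀP(A−BK) = [0.3372 2.6974; 2.6974 21.5789]
P' = Q + AᵀP(A−BK) = [10.3372 8.6974; 8.6974 25.5789]
tr(P') = 35.9161

-0.2763 -2.2105


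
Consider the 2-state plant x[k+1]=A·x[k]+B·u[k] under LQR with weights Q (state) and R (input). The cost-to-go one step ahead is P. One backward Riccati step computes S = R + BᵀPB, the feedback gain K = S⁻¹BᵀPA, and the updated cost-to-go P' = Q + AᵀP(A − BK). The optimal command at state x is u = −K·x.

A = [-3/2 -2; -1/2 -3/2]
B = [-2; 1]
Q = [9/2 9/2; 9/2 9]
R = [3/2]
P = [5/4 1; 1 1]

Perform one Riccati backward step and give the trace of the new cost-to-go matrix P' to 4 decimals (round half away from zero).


BᵀP = [-1.5000 -1.0000]
S = R + BᵀPB = [3/2] + [2.0000] = [3.5000]
BᵀPA = [2.7500 4.5000]
K = S⁻¹·BᵀPA = [0.7857 1.2857]
A−BK = [0.0714 0.5714; -1.2857 -2.7857]
AᵀP(A−BK) = [2.4018 4.2143; 4.2143 7.4643]
P' = Q + AᵀP(A−BK) = [6.9018 8.7143; 8.7143 16.4643]
tr(P') = 23.3661

23.3661


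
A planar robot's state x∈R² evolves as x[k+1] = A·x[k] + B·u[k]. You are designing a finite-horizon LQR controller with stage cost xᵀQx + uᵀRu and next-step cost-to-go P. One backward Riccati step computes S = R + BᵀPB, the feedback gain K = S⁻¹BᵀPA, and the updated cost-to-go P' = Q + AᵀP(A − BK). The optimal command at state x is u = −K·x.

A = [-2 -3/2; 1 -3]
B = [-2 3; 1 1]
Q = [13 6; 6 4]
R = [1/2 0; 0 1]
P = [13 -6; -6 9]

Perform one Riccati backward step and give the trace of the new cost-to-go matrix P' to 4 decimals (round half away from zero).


BᵀP = [-32.0000 21.0000; 33.0000 -9.0000]
S = R + BᵀPB = [1/2 0; 0 1] + [85.0000 -75.0000; -75.0000 90.0000] = [85.5000 -75.0000; -75.0000 91.0000]
BᵀPA = [85.0000 -15.0000; -75.0000 -22.5000]
K = S⁻¹·BᵀPA = [0.9789 -1.4161; -0.0174 -1.4144]
A−BK = [0.0100 -0.0891; 0.0385 -0.1695]
AᵀP(A−BK) = [0.4894 -0.7081; -0.7081 3.1837]
P' = Q + AᵀP(A−BK) = [13.4894 5.2919; 5.2919 7.1837]
tr(P') = 20.6732

20.6732


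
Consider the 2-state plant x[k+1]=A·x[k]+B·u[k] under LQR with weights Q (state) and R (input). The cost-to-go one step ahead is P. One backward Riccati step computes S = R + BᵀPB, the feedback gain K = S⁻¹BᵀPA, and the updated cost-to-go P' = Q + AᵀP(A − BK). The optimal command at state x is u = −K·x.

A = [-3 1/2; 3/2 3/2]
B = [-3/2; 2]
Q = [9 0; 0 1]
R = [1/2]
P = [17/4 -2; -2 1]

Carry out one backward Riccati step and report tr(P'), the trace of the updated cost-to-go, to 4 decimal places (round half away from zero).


11.3645

BᵀP = [-10.3750 5.0000]
S = R + BᵀPB = [1/2] + [25.5625] = [26.0625]
BᵀPA = [38.6250 2.3125]
K = S⁻¹·BᵀPA = [1.4820 0.0887]
A−BK = [-0.7770 0.6331; -1.4640 1.3225]
AᵀP(A−BK) = [1.2572 -0.0522; -0.0522 0.1073]
P' = Q + AᵀP(A−BK) = [10.2572 -0.0522; -0.0522 1.1073]
tr(P') = 11.3645


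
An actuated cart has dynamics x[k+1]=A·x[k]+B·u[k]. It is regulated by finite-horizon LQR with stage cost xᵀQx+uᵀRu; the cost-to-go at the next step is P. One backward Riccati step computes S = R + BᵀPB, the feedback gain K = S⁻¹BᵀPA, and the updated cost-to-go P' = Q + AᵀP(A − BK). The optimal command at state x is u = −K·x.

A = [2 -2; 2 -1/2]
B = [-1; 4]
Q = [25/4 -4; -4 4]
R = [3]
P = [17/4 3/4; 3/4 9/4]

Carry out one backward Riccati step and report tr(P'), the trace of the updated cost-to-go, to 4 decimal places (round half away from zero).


BᵀP = [-1.2500 8.2500]
S = R + BᵀPB = [3] + [34.2500] = [37.2500]
BᵀPA = [14.0000 -1.6250]
K = S⁻¹·BᵀPA = [0.3758 -0.0436]
A−BK = [2.3758 -2.0436; 0.4966 -0.3255]
AᵀP(A−BK) = [26.7383 -22.3893; -22.3893 18.9916]
P' = Q + AᵀP(A−BK) = [32.9883 -26.3893; -26.3893 22.9916]
tr(P') = 55.9799

55.9799


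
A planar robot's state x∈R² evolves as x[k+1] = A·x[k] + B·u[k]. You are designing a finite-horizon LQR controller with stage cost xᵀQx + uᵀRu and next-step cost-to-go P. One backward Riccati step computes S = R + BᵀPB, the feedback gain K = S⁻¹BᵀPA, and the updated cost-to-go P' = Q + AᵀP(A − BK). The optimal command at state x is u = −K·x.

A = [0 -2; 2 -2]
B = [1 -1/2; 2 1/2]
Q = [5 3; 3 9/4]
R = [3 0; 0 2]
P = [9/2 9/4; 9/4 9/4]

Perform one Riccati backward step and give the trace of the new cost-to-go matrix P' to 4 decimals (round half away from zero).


14.7555

BᵀP = [9.0000 6.7500; -1.1250 0.0000]
S = R + BᵀPB = [3 0; 0 2] + [22.5000 -1.1250; -1.1250 0.5625] = [25.5000 -1.1250; -1.1250 2.5625]
BᵀPA = [13.5000 -31.5000; 0.0000 2.2500]
K = S⁻¹·BᵀPA = [0.5399 -1.2202; 0.2370 0.3424]
A−BK = [-0.4214 -0.6086; 0.8018 0.2692]
AᵀP(A−BK) = [1.7118 -1.5274; -1.5274 5.7937]
P' = Q + AᵀP(A−BK) = [6.7118 1.4726; 1.4726 8.0437]
tr(P') = 14.7555


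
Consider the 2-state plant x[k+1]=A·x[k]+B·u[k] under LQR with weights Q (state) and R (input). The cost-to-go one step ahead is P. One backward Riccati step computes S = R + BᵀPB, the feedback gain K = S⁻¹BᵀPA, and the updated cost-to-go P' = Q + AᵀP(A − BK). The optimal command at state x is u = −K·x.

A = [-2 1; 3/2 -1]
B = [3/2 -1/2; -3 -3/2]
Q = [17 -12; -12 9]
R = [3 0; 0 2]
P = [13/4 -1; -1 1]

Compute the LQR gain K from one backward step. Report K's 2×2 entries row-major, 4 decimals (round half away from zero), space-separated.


BᵀP = [7.8750 -4.5000; -0.1250 -1.0000]
S = R + BᵀPB = [3 0; 0 2] + [25.3125 2.8125; 2.8125 1.5625] = [28.3125 2.8125; 2.8125 3.5625]
BᵀPA = [-22.5000 12.3750; -1.2500 0.8750]
K = S⁻¹·BᵀPA = [-0.8245 0.4478; 0.3001 -0.1079]
A−BK = [-0.6132 0.2743; -0.5234 0.1815]
AᵀP(A−BK) = [3.0736 -1.5593; -1.5593 0.8028]
P' = Q + AᵀP(A−BK) = [20.0736 -13.5593; -13.5593 9.8028]
tr(P') = 29.8764

-0.8245 0.4478 0.3001 -0.1079


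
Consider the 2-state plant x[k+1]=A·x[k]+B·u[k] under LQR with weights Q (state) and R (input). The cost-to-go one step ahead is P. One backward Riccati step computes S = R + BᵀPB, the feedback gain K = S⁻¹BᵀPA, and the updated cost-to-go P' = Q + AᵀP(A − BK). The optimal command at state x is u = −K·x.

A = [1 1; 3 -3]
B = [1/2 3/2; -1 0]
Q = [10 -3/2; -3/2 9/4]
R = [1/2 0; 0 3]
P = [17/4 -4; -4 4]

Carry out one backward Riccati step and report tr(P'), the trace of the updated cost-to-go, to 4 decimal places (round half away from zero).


BᵀP = [6.1250 -6.0000; 6.3750 -6.0000]
S = R + BᵀPB = [1/2 0; 0 3] + [9.0625 9.1875; 9.1875 9.5625] = [9.5625 9.1875; 9.1875 12.5625]
BᵀPA = [-11.8750 24.1250; -11.6250 24.3750]
K = S⁻¹·BᵀPA = [-1.1864 2.2152; -0.0577 0.3202]
A−BK = [1.6798 -0.5879; 1.8136 -0.7848]
AᵀP(A−BK) = [1.4908 -1.7218; -1.7218 3.0026]
P' = Q + AᵀP(A−BK) = [11.4908 -3.2218; -3.2218 5.2526]
tr(P') = 16.7434

16.7434


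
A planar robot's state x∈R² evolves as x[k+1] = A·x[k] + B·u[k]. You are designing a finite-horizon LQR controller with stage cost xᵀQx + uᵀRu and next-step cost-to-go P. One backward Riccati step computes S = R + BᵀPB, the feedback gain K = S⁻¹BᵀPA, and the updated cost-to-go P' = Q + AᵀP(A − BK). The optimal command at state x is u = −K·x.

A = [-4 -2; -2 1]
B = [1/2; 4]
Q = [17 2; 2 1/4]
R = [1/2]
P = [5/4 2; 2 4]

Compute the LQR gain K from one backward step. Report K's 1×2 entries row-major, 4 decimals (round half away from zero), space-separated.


BᵀP = [8.6250 17.0000]
S = R + BᵀPB = [1/2] + [72.3125] = [72.8125]
BᵀPA = [-68.5000 -0.2500]
K = S⁻¹·BᵀPA = [-0.9408 -0.0034]
A−BK = [-3.5296 -1.9983; 1.7631 1.0137]
AᵀP(A−BK) = [3.5571 1.7648; 1.7648 0.9991]
P' = Q + AᵀP(A−BK) = [20.5571 3.7648; 3.7648 1.2491]
tr(P') = 21.8062

-0.9408 -0.0034


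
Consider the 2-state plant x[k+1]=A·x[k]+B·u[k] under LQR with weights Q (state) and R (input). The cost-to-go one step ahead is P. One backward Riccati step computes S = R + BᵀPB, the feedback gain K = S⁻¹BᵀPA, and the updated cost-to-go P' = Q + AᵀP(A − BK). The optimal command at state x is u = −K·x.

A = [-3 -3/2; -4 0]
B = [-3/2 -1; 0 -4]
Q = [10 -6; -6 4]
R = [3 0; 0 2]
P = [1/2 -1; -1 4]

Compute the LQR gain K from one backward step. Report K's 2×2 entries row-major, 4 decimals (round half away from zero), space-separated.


BᵀP = [-0.7500 1.5000; 3.5000 -15.0000]
S = R + BᵀPB = [3 0; 0 2] + [1.1250 -5.2500; -5.2500 56.5000] = [4.1250 -5.2500; -5.2500 58.5000]
BᵀPA = [-3.7500 1.1250; 49.5000 -5.2500]
K = S⁻¹·BᵀPA = [0.1895 0.1789; 0.8632 -0.0737]
A−BK = [-1.8526 -1.3053; -0.5474 -0.2947]
AᵀP(A−BK) = [2.4842 0.5684; 0.5684 0.5368]
P' = Q + AᵀP(A−BK) = [12.4842 -5.4316; -5.4316 4.5368]
tr(P') = 17.0211

0.1895 0.1789 0.8632 -0.0737


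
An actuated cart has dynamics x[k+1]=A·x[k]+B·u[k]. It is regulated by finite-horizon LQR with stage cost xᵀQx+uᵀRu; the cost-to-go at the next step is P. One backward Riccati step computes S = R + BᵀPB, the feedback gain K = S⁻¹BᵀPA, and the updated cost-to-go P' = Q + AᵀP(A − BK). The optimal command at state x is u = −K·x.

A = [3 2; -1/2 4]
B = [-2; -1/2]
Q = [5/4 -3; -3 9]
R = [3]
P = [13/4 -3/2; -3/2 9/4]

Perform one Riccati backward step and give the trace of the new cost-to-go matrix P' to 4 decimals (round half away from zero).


43.9931

BᵀP = [-5.7500 1.8750]
S = R + BᵀPB = [3] + [10.5625] = [13.5625]
BᵀPA = [-18.1875 -4.0000]
K = S⁻¹·BᵀPA = [-1.3410 -0.2949]
A−BK = [0.3180 1.4101; -1.1705 3.8525]
AᵀP(A−BK) = [9.9228 -6.8641; -6.8641 23.8203]
P' = Q + AᵀP(A−BK) = [11.1728 -9.8641; -9.8641 32.8203]
tr(P') = 43.9931


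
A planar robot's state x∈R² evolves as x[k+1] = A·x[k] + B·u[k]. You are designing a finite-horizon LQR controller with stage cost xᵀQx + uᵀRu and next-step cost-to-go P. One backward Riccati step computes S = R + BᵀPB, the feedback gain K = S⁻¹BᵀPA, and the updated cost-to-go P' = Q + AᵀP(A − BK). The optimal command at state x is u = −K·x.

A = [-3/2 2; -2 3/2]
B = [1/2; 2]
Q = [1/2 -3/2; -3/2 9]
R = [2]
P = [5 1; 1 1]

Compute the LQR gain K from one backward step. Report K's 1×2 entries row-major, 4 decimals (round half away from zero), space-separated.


-1.2703 1.3784

BᵀP = [4.5000 2.5000]
S = R + BᵀPB = [2] + [7.2500] = [9.2500]
BᵀPA = [-11.7500 12.7500]
K = S⁻¹·BᵀPA = [-1.2703 1.3784]
A−BK = [-0.8649 1.3108; 0.5405 -1.2568]
AᵀP(A−BK) = [6.3243 -8.0541; -8.0541 10.6757]
P' = Q + AᵀP(A−BK) = [6.8243 -9.5541; -9.5541 19.6757]
tr(P') = 26.5000


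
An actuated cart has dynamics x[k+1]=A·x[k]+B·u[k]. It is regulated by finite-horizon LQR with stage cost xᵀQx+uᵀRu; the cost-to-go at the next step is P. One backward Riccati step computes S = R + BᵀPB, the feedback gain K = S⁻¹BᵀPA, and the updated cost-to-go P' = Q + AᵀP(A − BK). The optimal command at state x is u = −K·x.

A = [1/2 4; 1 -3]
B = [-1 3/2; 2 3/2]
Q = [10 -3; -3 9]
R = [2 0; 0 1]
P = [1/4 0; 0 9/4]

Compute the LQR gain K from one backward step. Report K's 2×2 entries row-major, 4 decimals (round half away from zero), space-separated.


BᵀP = [-0.2500 4.5000; 0.3750 3.3750]
S = R + BᵀPB = [2 0; 0 1] + [9.2500 6.3750; 6.3750 5.6250] = [11.2500 6.3750; 6.3750 6.6250]
BᵀPA = [4.3750 -14.5000; 3.5625 -8.6250]
K = S⁻¹·BᵀPA = [0.1851 -1.2121; 0.3596 -0.1355]
A−BK = [0.1457 2.9912; 0.0904 -0.3725]
AᵀP(A−BK) = [0.2215 -0.4643; -0.4643 5.5058]
P' = Q + AᵀP(A−BK) = [10.2215 -3.4643; -3.4643 14.5058]
tr(P') = 24.7273

0.1851 -1.2121 0.3596 -0.1355


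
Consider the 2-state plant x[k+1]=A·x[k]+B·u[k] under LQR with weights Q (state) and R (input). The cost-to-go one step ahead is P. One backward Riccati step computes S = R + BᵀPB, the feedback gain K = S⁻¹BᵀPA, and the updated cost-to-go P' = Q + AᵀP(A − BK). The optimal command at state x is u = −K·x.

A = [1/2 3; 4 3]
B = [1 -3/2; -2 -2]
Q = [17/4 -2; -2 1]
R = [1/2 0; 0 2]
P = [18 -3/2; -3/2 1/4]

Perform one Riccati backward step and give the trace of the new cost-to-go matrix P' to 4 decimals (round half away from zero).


BᵀP = [21.0000 -2.0000; -24.0000 1.7500]
S = R + BᵀPB = [1/2 0; 0 2] + [25.0000 -27.5000; -27.5000 32.5000] = [25.5000 -27.5000; -27.5000 34.5000]
BᵀPA = [2.5000 57.0000; -5.0000 -66.7500]
K = S⁻¹·BᵀPA = [-0.4150 1.0597; -0.4757 -1.0901]
A−BK = [0.2014 0.3052; 2.2186 2.9393]
AᵀP(A−BK) = [1.1589 1.6503; 1.6503 4.0832]
P' = Q + AᵀP(A−BK) = [5.4089 -0.3497; -0.3497 5.0832]
tr(P') = 10.4922

10.4922


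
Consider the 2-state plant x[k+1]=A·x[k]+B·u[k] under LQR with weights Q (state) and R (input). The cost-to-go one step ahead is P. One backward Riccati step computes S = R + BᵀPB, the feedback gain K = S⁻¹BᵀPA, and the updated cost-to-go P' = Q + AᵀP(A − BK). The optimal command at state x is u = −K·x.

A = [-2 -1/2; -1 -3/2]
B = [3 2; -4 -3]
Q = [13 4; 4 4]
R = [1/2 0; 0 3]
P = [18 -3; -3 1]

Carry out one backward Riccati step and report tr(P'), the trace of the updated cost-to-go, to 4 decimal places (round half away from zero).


22.9606

BᵀP = [66.0000 -13.0000; 45.0000 -9.0000]
S = R + BᵀPB = [1/2 0; 0 3] + [250.0000 171.0000; 171.0000 117.0000] = [250.5000 171.0000; 171.0000 120.0000]
BᵀPA = [-119.0000 -13.5000; -81.0000 -9.0000]
K = S⁻¹·BᵀPA = [-0.5238 -0.0989; 0.0714 0.0659]
A−BK = [-0.5714 -0.3352; -2.8810 -1.6978]
AᵀP(A−BK) = [4.4524 2.5714; 2.5714 1.5082]
P' = Q + AᵀP(A−BK) = [17.4524 6.5714; 6.5714 5.5082]
tr(P') = 22.9606


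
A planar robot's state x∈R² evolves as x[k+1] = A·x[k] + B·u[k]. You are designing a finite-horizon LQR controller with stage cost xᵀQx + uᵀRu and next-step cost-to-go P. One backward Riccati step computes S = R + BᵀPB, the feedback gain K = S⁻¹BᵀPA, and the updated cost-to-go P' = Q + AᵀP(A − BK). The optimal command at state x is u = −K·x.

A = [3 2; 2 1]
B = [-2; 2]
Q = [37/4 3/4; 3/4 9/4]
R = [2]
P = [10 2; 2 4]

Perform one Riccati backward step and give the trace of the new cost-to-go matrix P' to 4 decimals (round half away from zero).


BᵀP = [-16.0000 4.0000]
S = R + BᵀPB = [2] + [40.0000] = [42.0000]
BᵀPA = [-40.0000 -28.0000]
K = S⁻¹·BᵀPA = [-0.9524 -0.6667]
A−BK = [1.0952 0.6667; 3.9048 2.3333]
AᵀP(A−BK) = [91.9048 55.3333; 55.3333 33.3333]
P' = Q + AᵀP(A−BK) = [101.1548 56.0833; 56.0833 35.5833]
tr(P') = 136.7381

136.7381


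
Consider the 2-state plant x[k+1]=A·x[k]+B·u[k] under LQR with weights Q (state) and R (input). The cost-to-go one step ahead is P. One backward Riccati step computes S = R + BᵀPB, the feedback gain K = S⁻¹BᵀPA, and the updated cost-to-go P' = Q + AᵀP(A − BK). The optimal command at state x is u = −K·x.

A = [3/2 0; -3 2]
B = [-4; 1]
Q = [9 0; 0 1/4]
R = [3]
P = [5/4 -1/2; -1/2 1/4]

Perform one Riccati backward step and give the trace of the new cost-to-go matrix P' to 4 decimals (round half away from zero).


BᵀP = [-5.5000 2.2500]
S = R + BᵀPB = [3] + [24.2500] = [27.2500]
BᵀPA = [-15.0000 4.5000]
K = S⁻¹·BᵀPA = [-0.5505 0.1651]
A−BK = [-0.7018 0.6606; -2.4495 1.8349]
AᵀP(A−BK) = [1.3056 -0.5229; -0.5229 0.2569]
P' = Q + AᵀP(A−BK) = [10.3056 -0.5229; -0.5229 0.5069]
tr(P') = 10.8125

10.8125


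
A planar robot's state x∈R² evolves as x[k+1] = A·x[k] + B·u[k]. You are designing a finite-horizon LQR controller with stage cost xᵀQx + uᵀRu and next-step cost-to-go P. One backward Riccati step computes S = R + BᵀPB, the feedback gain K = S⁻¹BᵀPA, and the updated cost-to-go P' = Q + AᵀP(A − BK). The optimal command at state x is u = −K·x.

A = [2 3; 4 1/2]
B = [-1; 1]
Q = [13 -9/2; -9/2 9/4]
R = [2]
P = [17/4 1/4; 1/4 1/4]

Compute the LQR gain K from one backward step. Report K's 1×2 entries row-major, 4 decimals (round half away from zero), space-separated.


BᵀP = [-4.0000 0.0000]
S = R + BᵀPB = [2] + [4.0000] = [6.0000]
BᵀPA = [-8.0000 -12.0000]
K = S⁻¹·BᵀPA = [-1.3333 -2.0000]
A−BK = [0.6667 1.0000; 5.3333 2.5000]
AᵀP(A−BK) = [14.3333 13.2500; 13.2500 15.0625]
P' = Q + AᵀP(A−BK) = [27.3333 8.7500; 8.7500 17.3125]
tr(P') = 44.6458

-1.3333 -2.0000


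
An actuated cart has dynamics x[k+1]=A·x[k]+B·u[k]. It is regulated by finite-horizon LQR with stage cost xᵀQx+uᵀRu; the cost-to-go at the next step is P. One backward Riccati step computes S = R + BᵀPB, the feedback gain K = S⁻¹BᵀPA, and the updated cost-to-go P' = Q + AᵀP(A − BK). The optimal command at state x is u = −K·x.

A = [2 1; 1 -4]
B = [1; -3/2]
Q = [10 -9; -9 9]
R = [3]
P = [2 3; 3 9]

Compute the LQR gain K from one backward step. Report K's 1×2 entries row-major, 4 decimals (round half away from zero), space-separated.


-0.9538 2.4308

BᵀP = [-2.5000 -10.5000]
S = R + BᵀPB = [3] + [13.2500] = [16.2500]
BᵀPA = [-15.5000 39.5000]
K = S⁻¹·BᵀPA = [-0.9538 2.4308]
A−BK = [2.9538 -1.4308; -0.4308 -0.3538]
AᵀP(A−BK) = [14.2154 -15.3231; -15.3231 25.9846]
P' = Q + AᵀP(A−BK) = [24.2154 -24.3231; -24.3231 34.9846]
tr(P') = 59.2000


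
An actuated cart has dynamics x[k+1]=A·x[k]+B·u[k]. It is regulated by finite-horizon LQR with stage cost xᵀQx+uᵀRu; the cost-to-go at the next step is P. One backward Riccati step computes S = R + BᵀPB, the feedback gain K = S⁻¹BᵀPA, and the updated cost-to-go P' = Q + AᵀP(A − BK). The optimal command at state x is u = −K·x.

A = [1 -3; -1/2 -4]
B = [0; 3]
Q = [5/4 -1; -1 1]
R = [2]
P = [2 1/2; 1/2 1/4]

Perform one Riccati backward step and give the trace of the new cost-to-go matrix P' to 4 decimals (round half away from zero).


BᵀP = [1.5000 0.7500]
S = R + BᵀPB = [2] + [2.2500] = [4.2500]
BᵀPA = [1.1250 -7.5000]
K = S⁻¹·BᵀPA = [0.2647 -1.7647]
A−BK = [1.0000 -3.0000; -1.2941 1.2941]
AᵀP(A−BK) = [1.2647 -4.7647; -4.7647 20.7647]
P' = Q + AᵀP(A−BK) = [2.5147 -5.7647; -5.7647 21.7647]
tr(P') = 24.2794

24.2794


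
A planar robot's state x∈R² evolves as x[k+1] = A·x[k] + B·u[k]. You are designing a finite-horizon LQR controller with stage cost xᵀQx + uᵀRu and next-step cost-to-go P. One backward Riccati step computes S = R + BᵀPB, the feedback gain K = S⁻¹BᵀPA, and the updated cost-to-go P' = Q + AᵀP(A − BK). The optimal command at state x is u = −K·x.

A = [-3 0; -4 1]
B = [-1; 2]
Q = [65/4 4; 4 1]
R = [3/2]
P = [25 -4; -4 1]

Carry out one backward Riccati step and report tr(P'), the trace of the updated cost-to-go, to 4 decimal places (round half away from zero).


BᵀP = [-33.0000 6.0000]
S = R + BᵀPB = [3/2] + [45.0000] = [46.5000]
BᵀPA = [75.0000 6.0000]
K = S⁻¹·BᵀPA = [1.6129 0.1290]
A−BK = [-1.3871 0.1290; -7.2258 0.7419]
AᵀP(A−BK) = [24.0323 -1.6774; -1.6774 0.2258]
P' = Q + AᵀP(A−BK) = [40.2823 2.3226; 2.3226 1.2258]
tr(P') = 41.5081

41.5081


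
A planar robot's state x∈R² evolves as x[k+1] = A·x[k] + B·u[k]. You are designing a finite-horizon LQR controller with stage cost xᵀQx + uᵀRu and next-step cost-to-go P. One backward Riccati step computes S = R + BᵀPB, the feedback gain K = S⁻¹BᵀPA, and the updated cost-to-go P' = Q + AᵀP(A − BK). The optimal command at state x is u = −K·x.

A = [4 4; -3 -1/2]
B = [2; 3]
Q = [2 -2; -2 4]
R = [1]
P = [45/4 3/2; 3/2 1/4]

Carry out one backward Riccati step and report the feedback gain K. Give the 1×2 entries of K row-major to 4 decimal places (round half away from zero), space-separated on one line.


1.4604 1.6019

BᵀP = [27.0000 3.7500]
S = R + BᵀPB = [1] + [65.2500] = [66.2500]
BᵀPA = [96.7500 106.1250]
K = S⁻¹·BᵀPA = [1.4604 1.6019]
A−BK = [1.0792 0.7962; -7.3811 -5.3057]
AᵀP(A−BK) = [4.9585 4.3925; 4.3925 4.0623]
P' = Q + AᵀP(A−BK) = [6.9585 2.3925; 2.3925 8.0623]
tr(P') = 15.0208


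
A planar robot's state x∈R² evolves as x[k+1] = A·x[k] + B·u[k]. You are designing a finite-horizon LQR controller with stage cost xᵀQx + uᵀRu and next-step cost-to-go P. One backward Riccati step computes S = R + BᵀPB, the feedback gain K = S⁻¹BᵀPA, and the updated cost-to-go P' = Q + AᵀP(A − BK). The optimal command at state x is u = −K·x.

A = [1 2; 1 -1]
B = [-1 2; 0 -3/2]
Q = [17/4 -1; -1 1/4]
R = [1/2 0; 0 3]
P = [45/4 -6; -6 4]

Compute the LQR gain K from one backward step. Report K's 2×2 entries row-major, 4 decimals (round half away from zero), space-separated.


BᵀP = [-11.2500 6.0000; 31.5000 -18.0000]
S = R + BᵀPB = [1/2 0; 0 3] + [11.2500 -31.5000; -31.5000 90.0000] = [11.7500 -31.5000; -31.5000 93.0000]
BᵀPA = [-5.2500 -28.5000; 13.5000 81.0000]
K = S⁻¹·BᵀPA = [-0.6269 -0.9851; -0.0672 0.5373]
A−BK = [0.5075 -0.0597; 0.8993 -0.1940]
AᵀP(A−BK) = [0.8657 0.0746; 0.0746 1.4030]
P' = Q + AᵀP(A−BK) = [5.1157 -0.9254; -0.9254 1.6530]
tr(P') = 6.7687

-0.6269 -0.9851 -0.0672 0.5373


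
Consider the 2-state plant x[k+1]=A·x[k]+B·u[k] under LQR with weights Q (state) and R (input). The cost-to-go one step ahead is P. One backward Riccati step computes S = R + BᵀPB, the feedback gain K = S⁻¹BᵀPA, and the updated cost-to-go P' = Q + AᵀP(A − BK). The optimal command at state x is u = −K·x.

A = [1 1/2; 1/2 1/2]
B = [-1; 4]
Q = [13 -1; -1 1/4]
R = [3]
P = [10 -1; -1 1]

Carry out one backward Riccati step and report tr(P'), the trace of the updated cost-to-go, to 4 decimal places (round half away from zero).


BᵀP = [-14.0000 5.0000]
S = R + BᵀPB = [3] + [34.0000] = [37.0000]
BᵀPA = [-11.5000 -4.5000]
K = S⁻¹·BᵀPA = [-0.3108 -0.1216]
A−BK = [0.6892 0.3784; 1.7432 0.9865]
AᵀP(A−BK) = [5.6757 3.1014; 3.1014 1.7027]
P' = Q + AᵀP(A−BK) = [18.6757 2.1014; 2.1014 1.9527]
tr(P') = 20.6284

20.6284


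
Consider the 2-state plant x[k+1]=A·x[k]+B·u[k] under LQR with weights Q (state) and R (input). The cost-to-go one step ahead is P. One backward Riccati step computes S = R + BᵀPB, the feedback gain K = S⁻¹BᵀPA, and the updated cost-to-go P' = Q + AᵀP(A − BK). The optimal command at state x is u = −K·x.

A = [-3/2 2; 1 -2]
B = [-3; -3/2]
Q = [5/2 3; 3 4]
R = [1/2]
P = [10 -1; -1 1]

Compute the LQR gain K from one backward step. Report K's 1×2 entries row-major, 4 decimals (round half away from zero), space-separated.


BᵀP = [-28.5000 1.5000]
S = R + BᵀPB = [1/2] + [83.2500] = [83.7500]
BᵀPA = [44.2500 -60.0000]
K = S⁻¹·BᵀPA = [0.5284 -0.7164]
A−BK = [0.0851 -0.1493; 1.7925 -3.0746]
AᵀP(A−BK) = [3.1201 -5.2985; -5.2985 9.0149]
P' = Q + AᵀP(A−BK) = [5.6201 -2.2985; -2.2985 13.0149]
tr(P') = 18.6351

0.5284 -0.7164


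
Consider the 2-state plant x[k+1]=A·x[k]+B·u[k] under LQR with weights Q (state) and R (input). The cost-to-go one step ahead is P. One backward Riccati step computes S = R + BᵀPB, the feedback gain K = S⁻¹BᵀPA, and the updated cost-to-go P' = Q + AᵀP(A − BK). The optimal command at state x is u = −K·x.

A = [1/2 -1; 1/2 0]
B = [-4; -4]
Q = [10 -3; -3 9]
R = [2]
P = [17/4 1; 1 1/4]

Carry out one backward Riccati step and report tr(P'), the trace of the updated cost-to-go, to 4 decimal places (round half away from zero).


BᵀP = [-21.0000 -5.0000]
S = R + BᵀPB = [2] + [104.0000] = [106.0000]
BᵀPA = [-13.0000 21.0000]
K = S⁻¹·BᵀPA = [-0.1226 0.1981]
A−BK = [0.0094 -0.2075; 0.0094 0.7925]
AᵀP(A−BK) = [0.0307 -0.0495; -0.0495 0.0896]
P' = Q + AᵀP(A−BK) = [10.0307 -3.0495; -3.0495 9.0896]
tr(P') = 19.1203

19.1203


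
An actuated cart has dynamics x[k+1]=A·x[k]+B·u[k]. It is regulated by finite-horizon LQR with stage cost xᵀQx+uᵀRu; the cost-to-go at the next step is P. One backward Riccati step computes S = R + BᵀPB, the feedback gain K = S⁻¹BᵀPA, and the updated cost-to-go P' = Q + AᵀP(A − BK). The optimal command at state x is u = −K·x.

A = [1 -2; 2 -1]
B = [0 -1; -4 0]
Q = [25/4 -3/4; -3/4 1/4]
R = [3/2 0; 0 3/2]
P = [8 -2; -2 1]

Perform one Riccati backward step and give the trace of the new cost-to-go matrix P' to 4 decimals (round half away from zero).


12.1259

BᵀP = [8.0000 -4.0000; -8.0000 2.0000]
S = R + BᵀPB = [3/2 0; 0 3/2] + [16.0000 -8.0000; -8.0000 8.0000] = [17.5000 -8.0000; -8.0000 9.5000]
BᵀPA = [0.0000 -12.0000; -4.0000 14.0000]
K = S⁻¹·BᵀPA = [-0.3130 -0.0196; -0.6846 1.4572]
A−BK = [0.3154 -0.5428; 0.7482 -1.0782]
AᵀP(A−BK) = [1.2616 -2.1711; -2.1711 4.3643]
P' = Q + AᵀP(A−BK) = [7.5116 -2.9211; -2.9211 4.6143]
tr(P') = 12.1259


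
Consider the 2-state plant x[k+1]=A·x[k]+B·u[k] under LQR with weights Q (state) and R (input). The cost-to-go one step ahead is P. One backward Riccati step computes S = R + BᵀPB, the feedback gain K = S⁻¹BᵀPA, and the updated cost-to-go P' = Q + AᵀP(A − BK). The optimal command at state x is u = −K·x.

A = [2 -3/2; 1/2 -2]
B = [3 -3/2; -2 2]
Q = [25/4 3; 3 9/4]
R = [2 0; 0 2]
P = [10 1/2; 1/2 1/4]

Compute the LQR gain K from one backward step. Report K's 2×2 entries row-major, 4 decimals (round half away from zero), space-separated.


0.6336 -0.5590 -0.0813 -0.0755

BᵀP = [29.0000 1.0000; -14.0000 -0.2500]
S = R + BᵀPB = [2 0; 0 2] + [85.0000 -41.5000; -41.5000 20.5000] = [87.0000 -41.5000; -41.5000 22.5000]
BᵀPA = [58.5000 -45.5000; -28.1250 21.5000]
K = S⁻¹·BᵀPA = [0.6336 -0.5590; -0.0813 -0.0755]
A−BK = [-0.0228 0.0638; 1.9299 -2.9671]
AᵀP(A−BK) = [1.7084 -2.0468; -2.0468 2.6886]
P' = Q + AᵀP(A−BK) = [7.9584 0.9532; 0.9532 4.9386]
tr(P') = 12.8971


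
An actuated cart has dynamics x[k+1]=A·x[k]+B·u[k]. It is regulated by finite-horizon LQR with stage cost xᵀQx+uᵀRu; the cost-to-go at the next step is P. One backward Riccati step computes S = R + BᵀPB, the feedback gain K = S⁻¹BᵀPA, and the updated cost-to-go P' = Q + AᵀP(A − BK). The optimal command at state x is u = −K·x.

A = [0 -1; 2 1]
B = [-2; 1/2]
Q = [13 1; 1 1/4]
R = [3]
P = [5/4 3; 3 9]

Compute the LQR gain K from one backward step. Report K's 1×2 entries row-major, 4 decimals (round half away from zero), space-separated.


BᵀP = [-1.0000 -1.5000]
S = R + BᵀPB = [3] + [1.2500] = [4.2500]
BᵀPA = [-3.0000 -0.5000]
K = S⁻¹·BᵀPA = [-0.7059 -0.1176]
A−BK = [-1.4118 -1.2353; 2.3529 1.0588]
AᵀP(A−BK) = [33.8824 11.6471; 11.6471 4.1912]
P' = Q + AᵀP(A−BK) = [46.8824 12.6471; 12.6471 4.4412]
tr(P') = 51.3235

-0.7059 -0.1176
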